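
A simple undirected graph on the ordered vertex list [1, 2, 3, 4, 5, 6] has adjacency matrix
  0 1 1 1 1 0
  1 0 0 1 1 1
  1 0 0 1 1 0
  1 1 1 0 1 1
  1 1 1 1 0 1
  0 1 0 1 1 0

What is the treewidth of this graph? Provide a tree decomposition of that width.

Every bag has size at most 4, so the width is 4 − 1 = 3 and tw(G) ≤ 3. For the lower bound, the 4 vertices {1, 2, 4, 5} are pairwise adjacent, and any tree decomposition puts a clique entirely inside one bag — forcing width ≥ 3. Therefore the treewidth is 3.

Treewidth 3.
Bags: B1 = {2, 4, 5, 6}  B2 = {1, 2, 4, 5}  B3 = {1, 3, 4, 5}
Tree: B1–B2, B2–B3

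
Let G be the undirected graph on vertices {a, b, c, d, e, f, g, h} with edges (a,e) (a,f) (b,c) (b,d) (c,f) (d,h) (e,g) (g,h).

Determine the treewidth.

A width-2 tree decomposition is:
Bags: B1 = {a, e, g}  B2 = {a, f, g}  B3 = {c, f, g}  B4 = {b, c, g}  B5 = {b, d, g}  B6 = {d, g, h}
Tree: B1–B2, B2–B3, B3–B4, B4–B5, B5–B6
The largest bag has 3 vertices, giving width 2; this decomposition certifies tw(G) ≤ 2. Since g–e–a–f–c–b–d–h–g is a cycle in G, G is not acyclic. Forests are exactly the graphs of treewidth ≤ 1, so tw(G) ≥ 2. Combining the bounds, tw(G) = 2.

2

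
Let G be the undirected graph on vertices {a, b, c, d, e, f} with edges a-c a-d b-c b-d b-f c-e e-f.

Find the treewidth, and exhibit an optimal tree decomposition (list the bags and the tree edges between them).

The largest bag has 3 vertices, giving width 2; this decomposition certifies tw(G) ≤ 2. Since f–e–c–b–f is a cycle in G, G is not acyclic. Forests are exactly the graphs of treewidth ≤ 1, so tw(G) ≥ 2. The upper and lower bounds meet at 2, so that is the treewidth.

Treewidth 2.
Bags: B1 = {b, e, f}  B2 = {b, c, e}  B3 = {b, c, d}  B4 = {a, c, d}
Tree: B1–B2, B2–B3, B3–B4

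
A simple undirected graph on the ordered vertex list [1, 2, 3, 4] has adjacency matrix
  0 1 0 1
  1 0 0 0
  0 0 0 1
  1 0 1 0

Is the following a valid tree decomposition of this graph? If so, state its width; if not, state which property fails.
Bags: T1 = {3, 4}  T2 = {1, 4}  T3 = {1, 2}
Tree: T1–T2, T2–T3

Yes; width 1.

Vertex coverage: the bags together contain {1, 2, 3, 4}, the full vertex set. Edge coverage: each edge of G has both endpoints in at least one bag. Running intersection: for every vertex, the bags containing it form a connected subtree. All three properties hold, so this is a valid tree decomposition of width max|bag| − 1 = 1, and hence tw(G) ≤ 1.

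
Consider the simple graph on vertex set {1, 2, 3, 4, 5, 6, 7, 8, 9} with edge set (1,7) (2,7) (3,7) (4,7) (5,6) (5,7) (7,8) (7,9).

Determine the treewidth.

1

A width-1 tree decomposition is:
Bags: B1 = {5, 7}  B2 = {4, 7}  B3 = {3, 7}  B4 = {2, 7}  B5 = {5, 6}  B6 = {7, 9}  B7 = {1, 7}  B8 = {7, 8}
Tree: B1–B2, B2–B3, B3–B4, B1–B5, B3–B6, B6–B7, B4–B8
Each bag holds 2 vertices, so the decomposition has width 1, which upper-bounds the treewidth. Since G has at least one edge (e.g. 7–5), it is not an edgeless graph, so tw(G) ≥ 1. Combining the bounds, tw(G) = 1.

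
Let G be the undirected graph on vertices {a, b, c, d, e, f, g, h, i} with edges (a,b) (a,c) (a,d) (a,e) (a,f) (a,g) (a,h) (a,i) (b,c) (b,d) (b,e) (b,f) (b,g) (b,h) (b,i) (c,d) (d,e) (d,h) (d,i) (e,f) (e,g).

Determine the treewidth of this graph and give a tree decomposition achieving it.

Each bag holds 4 vertices, so the decomposition has width 3, which upper-bounds the treewidth. Conversely, {a, b, d, e} is a clique of size 4, and the vertices of any clique must share a bag in every tree decomposition; so some bag has ≥ 4 vertices and tw(G) ≥ 3. Combining the bounds, tw(G) = 3.

Treewidth 3.
Bags: B1 = {a, b, d, e}  B2 = {a, b, d, h}  B3 = {a, b, c, d}  B4 = {a, b, e, g}  B5 = {a, b, d, i}  B6 = {a, b, e, f}
Tree: B1–B2, B1–B3, B1–B4, B1–B5, B4–B6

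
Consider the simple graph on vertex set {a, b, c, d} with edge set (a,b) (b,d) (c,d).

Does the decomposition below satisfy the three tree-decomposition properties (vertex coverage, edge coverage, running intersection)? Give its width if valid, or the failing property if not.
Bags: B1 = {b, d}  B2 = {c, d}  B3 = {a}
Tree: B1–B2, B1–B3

A tree decomposition must satisfy three properties: every vertex lies in some bag; for every edge, both endpoints lie together in some bag; and for every vertex, the bags containing it form a connected subtree. Here edge (b,a) lies in no bag, so the decomposition is invalid.

No — edge (b,a) lies in no bag.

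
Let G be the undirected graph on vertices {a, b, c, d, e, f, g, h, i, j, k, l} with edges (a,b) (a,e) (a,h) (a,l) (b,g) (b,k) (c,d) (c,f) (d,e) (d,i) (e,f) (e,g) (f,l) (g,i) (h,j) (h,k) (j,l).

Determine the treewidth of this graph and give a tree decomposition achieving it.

The largest bag has 4 vertices, giving width 3; this decomposition certifies tw(G) ≤ 3. For the lower bound: the 4 vertex sets {h,j,k}, {l}, {a}, {b,e,f,g} are disjoint, each induces a connected subgraph, and every pair is joined by at least one edge of G. Contracting each set to a single vertex therefore yields K_{4} as a minor, and since treewidth is minor-monotone, tw(G) ≥ tw(K_{4}) = 3. The upper and lower bounds meet at 3, so that is the treewidth.

Treewidth 3.
Bags: B1 = {h, j, k, l}  B2 = {a, h, k, l}  B3 = {a, b, k, l}  B4 = {a, b, f, l}  B5 = {a, b, e, f}  B6 = {b, e, f, g}  B7 = {c, e, f, g}  B8 = {c, d, e, g}  B9 = {c, d, g, i}
Tree: B1–B2, B2–B3, B3–B4, B4–B5, B5–B6, B6–B7, B7–B8, B8–B9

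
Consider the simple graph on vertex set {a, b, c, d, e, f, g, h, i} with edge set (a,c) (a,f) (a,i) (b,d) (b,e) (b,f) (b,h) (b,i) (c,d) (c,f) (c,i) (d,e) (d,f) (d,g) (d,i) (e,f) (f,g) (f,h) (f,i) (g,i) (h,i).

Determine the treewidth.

3

A width-3 tree decomposition is:
Bags: B1 = {b, f, h, i}  B2 = {b, d, f, i}  B3 = {d, f, g, i}  B4 = {c, d, f, i}  B5 = {b, d, e, f}  B6 = {a, c, f, i}
Tree: B1–B2, B2–B3, B2–B4, B2–B5, B4–B6
The largest bag has 4 vertices, giving width 3; this decomposition certifies tw(G) ≤ 3. For the lower bound, the 4 vertices {b, d, e, f} are pairwise adjacent, and any tree decomposition puts a clique entirely inside one bag — forcing width ≥ 3. Hence tw(G) = 3 exactly.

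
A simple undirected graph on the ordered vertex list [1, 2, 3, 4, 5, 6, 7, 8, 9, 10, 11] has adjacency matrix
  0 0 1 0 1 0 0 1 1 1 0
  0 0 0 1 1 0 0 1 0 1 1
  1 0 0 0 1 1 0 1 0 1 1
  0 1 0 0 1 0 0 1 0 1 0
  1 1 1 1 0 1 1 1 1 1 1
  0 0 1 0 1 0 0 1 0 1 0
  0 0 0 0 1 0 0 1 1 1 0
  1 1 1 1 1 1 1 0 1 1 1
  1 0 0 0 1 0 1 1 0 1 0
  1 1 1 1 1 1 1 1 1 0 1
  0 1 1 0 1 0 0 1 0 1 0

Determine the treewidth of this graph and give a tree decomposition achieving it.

Each bag holds 5 vertices, so the decomposition has width 4, which upper-bounds the treewidth. For the lower bound, the 5 vertices {2, 5, 8, 10, 11} are pairwise adjacent, and any tree decomposition puts a clique entirely inside one bag — forcing width ≥ 4. The upper and lower bounds meet at 4, so that is the treewidth.

Treewidth 4.
One such decomposition:
Bags: B1 = {1, 3, 5, 8, 10}  B2 = {3, 5, 8, 10, 11}  B3 = {1, 5, 8, 9, 10}  B4 = {5, 7, 8, 9, 10}  B5 = {2, 5, 8, 10, 11}  B6 = {3, 5, 6, 8, 10}  B7 = {2, 4, 5, 8, 10}
Tree: B1–B2, B1–B3, B3–B4, B2–B5, B2–B6, B5–B7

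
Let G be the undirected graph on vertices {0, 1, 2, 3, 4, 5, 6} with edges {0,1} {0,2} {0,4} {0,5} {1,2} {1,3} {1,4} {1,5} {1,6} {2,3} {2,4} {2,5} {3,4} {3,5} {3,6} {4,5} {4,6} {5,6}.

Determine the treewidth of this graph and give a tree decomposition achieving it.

The largest bag has 5 vertices, giving width 4; this decomposition certifies tw(G) ≤ 4. Conversely, {0, 1, 2, 4, 5} is a clique of size 5, and the vertices of any clique must share a bag in every tree decomposition; so some bag has ≥ 5 vertices and tw(G) ≥ 4. Hence tw(G) = 4 exactly.

Treewidth 4.
One optimal decomposition is:
Bags: B1 = {1, 2, 3, 4, 5}  B2 = {0, 1, 2, 4, 5}  B3 = {1, 3, 4, 5, 6}
Tree: B1–B2, B1–B3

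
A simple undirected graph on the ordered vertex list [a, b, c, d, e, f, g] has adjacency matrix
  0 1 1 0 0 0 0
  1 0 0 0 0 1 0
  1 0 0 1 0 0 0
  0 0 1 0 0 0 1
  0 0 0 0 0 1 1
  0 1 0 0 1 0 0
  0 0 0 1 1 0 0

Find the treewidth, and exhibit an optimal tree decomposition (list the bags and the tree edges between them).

Treewidth 2.
One such decomposition:
Bags: B1 = {a, b, f}  B2 = {a, c, f}  B3 = {c, d, f}  B4 = {d, f, g}  B5 = {e, f, g}
Tree: B1–B2, B2–B3, B3–B4, B4–B5

Every bag has size at most 3, so the width is 3 − 1 = 2 and tw(G) ≤ 2. For the lower bound, G contains the cycle f–b–a–c–d–g–e–f, so G is not a forest; only forests have treewidth ≤ 1, hence tw(G) ≥ 2. Hence tw(G) = 2 exactly.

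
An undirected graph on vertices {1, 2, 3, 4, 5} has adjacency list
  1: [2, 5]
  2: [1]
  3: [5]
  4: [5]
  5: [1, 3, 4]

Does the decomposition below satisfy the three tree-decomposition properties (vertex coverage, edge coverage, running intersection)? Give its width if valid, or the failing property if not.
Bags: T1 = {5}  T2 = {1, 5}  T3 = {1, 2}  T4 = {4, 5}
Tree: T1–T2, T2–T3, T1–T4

No — vertex 3 appears in no bag.

A tree decomposition must satisfy three properties: every vertex lies in some bag; for every edge, both endpoints lie together in some bag; and for every vertex, the bags containing it form a connected subtree. Here vertex 3 appears in no bag, so the decomposition is invalid.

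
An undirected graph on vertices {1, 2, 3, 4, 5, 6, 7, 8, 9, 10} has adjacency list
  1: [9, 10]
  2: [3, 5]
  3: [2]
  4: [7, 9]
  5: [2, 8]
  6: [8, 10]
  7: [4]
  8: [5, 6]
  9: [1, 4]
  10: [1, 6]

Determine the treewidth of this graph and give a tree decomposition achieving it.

Every bag has size at most 2, so the width is 2 − 1 = 1 and tw(G) ≤ 1. G has an edge, so its treewidth is at least 1. Combining the bounds, tw(G) = 1.

Treewidth 1.
One optimal decomposition is:
Bags: B1 = {2, 3}  B2 = {2, 5}  B3 = {5, 8}  B4 = {6, 8}  B5 = {6, 10}  B6 = {1, 10}  B7 = {1, 9}  B8 = {4, 9}  B9 = {4, 7}
Tree: B1–B2, B2–B3, B3–B4, B4–B5, B5–B6, B6–B7, B7–B8, B8–B9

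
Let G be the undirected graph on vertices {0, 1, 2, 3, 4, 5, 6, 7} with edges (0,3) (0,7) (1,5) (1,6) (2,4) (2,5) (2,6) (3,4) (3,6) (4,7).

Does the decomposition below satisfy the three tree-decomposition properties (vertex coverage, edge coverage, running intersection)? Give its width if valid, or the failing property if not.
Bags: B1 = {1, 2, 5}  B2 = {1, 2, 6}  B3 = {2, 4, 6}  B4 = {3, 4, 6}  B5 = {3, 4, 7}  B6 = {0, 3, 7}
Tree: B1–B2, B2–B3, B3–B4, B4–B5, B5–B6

Yes; width 2.

Checking the three conditions: (i) the bags cover all of {0, 1, 2, 3, 4, 5, 6, 7}; (ii) for each edge, some bag contains both endpoints; (iii) the bags containing any fixed vertex form a subtree. All hold, so the decomposition is valid with width 3 − 1 = 2.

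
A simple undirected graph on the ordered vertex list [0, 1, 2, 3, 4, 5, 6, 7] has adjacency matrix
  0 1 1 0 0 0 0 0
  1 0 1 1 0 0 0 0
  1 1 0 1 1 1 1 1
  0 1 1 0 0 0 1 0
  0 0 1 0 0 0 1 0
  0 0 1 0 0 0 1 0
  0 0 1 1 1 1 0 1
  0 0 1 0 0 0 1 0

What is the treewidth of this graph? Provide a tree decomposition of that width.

The largest bag has 3 vertices, giving width 2; this decomposition certifies tw(G) ≤ 2. For the lower bound, the 3 vertices {0, 1, 2} are pairwise adjacent, and any tree decomposition puts a clique entirely inside one bag — forcing width ≥ 2. Combining the bounds, tw(G) = 2.

Treewidth 2.
One optimal decomposition is:
Bags: B1 = {0, 1, 2}  B2 = {1, 2, 3}  B3 = {2, 3, 6}  B4 = {2, 5, 6}  B5 = {2, 4, 6}  B6 = {2, 6, 7}
Tree: B1–B2, B2–B3, B3–B4, B3–B5, B3–B6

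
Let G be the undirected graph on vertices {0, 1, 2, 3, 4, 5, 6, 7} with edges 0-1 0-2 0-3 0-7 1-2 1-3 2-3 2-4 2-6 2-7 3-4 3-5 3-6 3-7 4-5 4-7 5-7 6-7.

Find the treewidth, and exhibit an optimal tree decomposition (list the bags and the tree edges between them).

Every bag has size at most 4, so the width is 4 − 1 = 3 and tw(G) ≤ 3. On the other hand G contains the 4-clique {0, 1, 2, 3}. A clique must lie in a single bag of any decomposition, so no decomposition can have width below 3. Combining the bounds, tw(G) = 3.

Treewidth 3.
Bags: B1 = {0, 2, 3, 7}  B2 = {2, 3, 4, 7}  B3 = {0, 1, 2, 3}  B4 = {3, 4, 5, 7}  B5 = {2, 3, 6, 7}
Tree: B1–B2, B1–B3, B2–B4, B2–B5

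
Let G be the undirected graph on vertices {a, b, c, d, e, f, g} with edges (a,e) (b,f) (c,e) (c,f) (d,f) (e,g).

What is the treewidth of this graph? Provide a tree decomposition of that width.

Treewidth 1.
Bags: B1 = {c, f}  B2 = {c, e}  B3 = {a, e}  B4 = {e, g}  B5 = {d, f}  B6 = {b, f}
Tree: B1–B2, B2–B3, B3–B4, B1–B5, B5–B6

The largest bag has 2 vertices, giving width 1; this decomposition certifies tw(G) ≤ 1. G has an edge, so its treewidth is at least 1. Therefore the treewidth is 1.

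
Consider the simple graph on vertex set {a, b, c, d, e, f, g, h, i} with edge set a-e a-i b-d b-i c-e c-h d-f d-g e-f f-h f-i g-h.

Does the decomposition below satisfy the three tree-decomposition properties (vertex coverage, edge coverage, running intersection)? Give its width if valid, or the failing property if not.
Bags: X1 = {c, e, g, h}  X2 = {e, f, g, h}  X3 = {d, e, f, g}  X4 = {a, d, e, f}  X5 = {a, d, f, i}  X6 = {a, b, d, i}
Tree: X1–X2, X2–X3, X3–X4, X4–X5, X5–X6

Yes; width 3.

Checking the three conditions: (i) the bags cover all of {a, b, c, d, e, f, g, h, i}; (ii) for each edge, some bag contains both endpoints; (iii) the bags containing any fixed vertex form a subtree. All hold, so the decomposition is valid with width 4 − 1 = 3.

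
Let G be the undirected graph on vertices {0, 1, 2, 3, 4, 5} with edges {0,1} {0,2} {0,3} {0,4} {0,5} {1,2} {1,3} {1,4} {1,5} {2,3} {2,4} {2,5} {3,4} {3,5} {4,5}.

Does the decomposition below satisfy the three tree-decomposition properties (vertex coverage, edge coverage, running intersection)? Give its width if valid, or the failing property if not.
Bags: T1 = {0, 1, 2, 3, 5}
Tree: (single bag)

No — vertex 4 appears in no bag.

A tree decomposition must satisfy three properties: every vertex lies in some bag; for every edge, both endpoints lie together in some bag; and for every vertex, the bags containing it form a connected subtree. Here vertex 4 appears in no bag, so the decomposition is invalid.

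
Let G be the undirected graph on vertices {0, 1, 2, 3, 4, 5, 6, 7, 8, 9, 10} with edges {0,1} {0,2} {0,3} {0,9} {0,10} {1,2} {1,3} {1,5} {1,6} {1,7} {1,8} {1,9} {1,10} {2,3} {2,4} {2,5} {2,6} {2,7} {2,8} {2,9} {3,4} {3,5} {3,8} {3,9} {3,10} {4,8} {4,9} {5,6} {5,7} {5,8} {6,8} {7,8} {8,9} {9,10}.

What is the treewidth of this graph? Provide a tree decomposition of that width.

The largest bag has 5 vertices, giving width 4; this decomposition certifies tw(G) ≤ 4. Conversely, {0, 1, 2, 3, 9} is a clique of size 5, and the vertices of any clique must share a bag in every tree decomposition; so some bag has ≥ 5 vertices and tw(G) ≥ 4. The upper and lower bounds meet at 4, so that is the treewidth.

Treewidth 4.
One optimal decomposition is:
Bags: B1 = {1, 2, 3, 8, 9}  B2 = {2, 3, 4, 8, 9}  B3 = {0, 1, 2, 3, 9}  B4 = {1, 2, 3, 5, 8}  B5 = {1, 2, 5, 7, 8}  B6 = {1, 2, 5, 6, 8}  B7 = {0, 1, 3, 9, 10}
Tree: B1–B2, B1–B3, B1–B4, B4–B5, B4–B6, B3–B7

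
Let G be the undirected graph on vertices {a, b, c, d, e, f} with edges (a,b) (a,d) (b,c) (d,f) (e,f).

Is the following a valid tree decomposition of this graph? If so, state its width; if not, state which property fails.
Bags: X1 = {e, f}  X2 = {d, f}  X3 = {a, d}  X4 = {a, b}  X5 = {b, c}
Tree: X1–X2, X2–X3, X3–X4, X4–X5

Yes; width 1.

Every vertex of G appears in some bag (union = {a, b, c, d, e, f}); every edge is covered by a bag; and for each vertex v the set of bags containing v is connected in the bag tree. The decomposition is therefore valid. The largest bag has 2 vertices, so the width is 1.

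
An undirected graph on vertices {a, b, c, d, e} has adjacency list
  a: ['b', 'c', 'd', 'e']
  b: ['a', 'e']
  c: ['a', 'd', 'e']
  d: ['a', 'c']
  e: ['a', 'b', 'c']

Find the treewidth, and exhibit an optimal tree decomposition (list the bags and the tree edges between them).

The largest bag has 3 vertices, giving width 2; this decomposition certifies tw(G) ≤ 2. For the lower bound, the 3 vertices {a, c, d} are pairwise adjacent, and any tree decomposition puts a clique entirely inside one bag — forcing width ≥ 2. Hence tw(G) = 2 exactly.

Treewidth 2.
One optimal decomposition is:
Bags: B1 = {a, c, e}  B2 = {a, c, d}  B3 = {a, b, e}
Tree: B1–B2, B1–B3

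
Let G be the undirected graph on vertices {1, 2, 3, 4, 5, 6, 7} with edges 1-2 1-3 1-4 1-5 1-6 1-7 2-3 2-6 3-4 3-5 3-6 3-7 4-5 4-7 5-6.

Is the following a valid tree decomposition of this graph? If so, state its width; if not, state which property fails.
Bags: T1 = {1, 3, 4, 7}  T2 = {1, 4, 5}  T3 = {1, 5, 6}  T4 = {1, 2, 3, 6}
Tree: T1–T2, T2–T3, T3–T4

No — edge (3,5) lies in no bag.

A tree decomposition must satisfy three properties: every vertex lies in some bag; for every edge, both endpoints lie together in some bag; and for every vertex, the bags containing it form a connected subtree. Here edge (3,5) lies in no bag, so the decomposition is invalid.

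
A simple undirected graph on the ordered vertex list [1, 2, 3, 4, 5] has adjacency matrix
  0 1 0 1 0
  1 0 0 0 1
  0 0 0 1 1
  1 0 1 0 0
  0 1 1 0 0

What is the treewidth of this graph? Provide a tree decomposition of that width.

Each bag holds 3 vertices, so the decomposition has width 2, which upper-bounds the treewidth. Since 2–5–3–4–1–2 is a cycle in G, G is not acyclic. Forests are exactly the graphs of treewidth ≤ 1, so tw(G) ≥ 2. Hence tw(G) = 2 exactly.

Treewidth 2.
Bags: B1 = {2, 3, 5}  B2 = {2, 3, 4}  B3 = {1, 2, 4}
Tree: B1–B2, B2–B3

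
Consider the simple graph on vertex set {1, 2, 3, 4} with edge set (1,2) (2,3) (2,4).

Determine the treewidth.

1

A width-1 tree decomposition is:
Bags: B1 = {2, 4}  B2 = {2, 3}  B3 = {1, 2}
Tree: B1–B2, B2–B3
The largest bag has 2 vertices, giving width 1; this decomposition certifies tw(G) ≤ 1. Any graph with an edge has treewidth ≥ 1, and G has the edge 4–2. Therefore the treewidth is 1.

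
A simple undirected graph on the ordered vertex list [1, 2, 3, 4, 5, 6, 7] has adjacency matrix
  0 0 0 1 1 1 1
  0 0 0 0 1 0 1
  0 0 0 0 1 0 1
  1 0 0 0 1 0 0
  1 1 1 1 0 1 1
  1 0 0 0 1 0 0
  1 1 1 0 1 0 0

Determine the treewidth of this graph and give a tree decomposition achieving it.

The largest bag has 3 vertices, giving width 2; this decomposition certifies tw(G) ≤ 2. On the other hand G contains the 3-clique {1, 4, 5}. A clique must lie in a single bag of any decomposition, so no decomposition can have width below 2. Hence tw(G) = 2 exactly.

Treewidth 2.
Bags: B1 = {1, 4, 5}  B2 = {1, 5, 7}  B3 = {1, 5, 6}  B4 = {2, 5, 7}  B5 = {3, 5, 7}
Tree: B1–B2, B1–B3, B2–B4, B4–B5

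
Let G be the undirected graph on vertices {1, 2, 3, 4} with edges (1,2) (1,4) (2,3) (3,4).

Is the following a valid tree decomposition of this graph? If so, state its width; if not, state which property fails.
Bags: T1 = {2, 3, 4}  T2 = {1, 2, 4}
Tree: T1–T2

Yes; width 2.

Every vertex of G appears in some bag (union = {1, 2, 3, 4}); every edge is covered by a bag; and for each vertex v the set of bags containing v is connected in the bag tree. The decomposition is therefore valid. The largest bag has 3 vertices, so the width is 2.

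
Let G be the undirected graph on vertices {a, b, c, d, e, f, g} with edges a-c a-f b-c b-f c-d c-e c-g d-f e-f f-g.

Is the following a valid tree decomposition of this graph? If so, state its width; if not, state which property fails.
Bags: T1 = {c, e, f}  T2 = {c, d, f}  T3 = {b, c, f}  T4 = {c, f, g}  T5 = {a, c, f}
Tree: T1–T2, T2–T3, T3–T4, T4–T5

Yes; width 2.

Every vertex of G appears in some bag (union = {a, b, c, d, e, f, g}); every edge is covered by a bag; and for each vertex v the set of bags containing v is connected in the bag tree. The decomposition is therefore valid. The largest bag has 3 vertices, so the width is 2.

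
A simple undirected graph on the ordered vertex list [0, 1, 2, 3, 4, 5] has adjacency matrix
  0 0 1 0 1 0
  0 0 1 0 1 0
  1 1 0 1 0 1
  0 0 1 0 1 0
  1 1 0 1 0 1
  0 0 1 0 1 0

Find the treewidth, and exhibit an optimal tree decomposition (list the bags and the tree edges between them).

Every bag has size at most 3, so the width is 3 − 1 = 2 and tw(G) ≤ 2. The edges 0–4–5–2–0 form a cycle, so G is not a tree and its treewidth is at least 2. Combining the bounds, tw(G) = 2.

Treewidth 2.
One optimal decomposition is:
Bags: B1 = {0, 2, 4}  B2 = {2, 4, 5}  B3 = {1, 2, 4}  B4 = {2, 3, 4}
Tree: B1–B2, B2–B3, B3–B4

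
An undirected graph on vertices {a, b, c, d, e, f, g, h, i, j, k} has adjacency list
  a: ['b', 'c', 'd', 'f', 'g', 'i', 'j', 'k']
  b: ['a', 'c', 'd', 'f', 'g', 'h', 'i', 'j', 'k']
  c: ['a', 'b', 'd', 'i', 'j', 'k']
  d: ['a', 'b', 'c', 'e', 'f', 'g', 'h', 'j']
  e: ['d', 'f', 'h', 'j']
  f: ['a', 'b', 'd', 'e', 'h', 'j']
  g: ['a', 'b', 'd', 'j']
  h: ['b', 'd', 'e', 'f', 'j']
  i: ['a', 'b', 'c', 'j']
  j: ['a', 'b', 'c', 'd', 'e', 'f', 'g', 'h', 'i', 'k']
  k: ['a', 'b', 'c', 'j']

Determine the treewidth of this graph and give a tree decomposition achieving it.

Each bag holds 5 vertices, so the decomposition has width 4, which upper-bounds the treewidth. For the lower bound, the 5 vertices {d, e, f, h, j} are pairwise adjacent, and any tree decomposition puts a clique entirely inside one bag — forcing width ≥ 4. Combining the bounds, tw(G) = 4.

Treewidth 4.
One optimal decomposition is:
Bags: B1 = {a, b, d, f, j}  B2 = {a, b, c, d, j}  B3 = {a, b, c, i, j}  B4 = {b, d, f, h, j}  B5 = {d, e, f, h, j}  B6 = {a, b, d, g, j}  B7 = {a, b, c, j, k}
Tree: B1–B2, B2–B3, B1–B4, B4–B5, B2–B6, B2–B7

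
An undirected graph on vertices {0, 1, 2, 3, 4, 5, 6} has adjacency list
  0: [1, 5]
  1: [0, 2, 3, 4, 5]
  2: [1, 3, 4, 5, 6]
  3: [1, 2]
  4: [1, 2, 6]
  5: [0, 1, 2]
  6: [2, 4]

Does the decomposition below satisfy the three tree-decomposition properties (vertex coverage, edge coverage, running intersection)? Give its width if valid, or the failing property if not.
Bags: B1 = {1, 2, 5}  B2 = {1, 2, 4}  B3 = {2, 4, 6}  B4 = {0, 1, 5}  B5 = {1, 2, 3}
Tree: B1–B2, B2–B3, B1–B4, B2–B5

Yes; width 2.

Checking the three conditions: (i) the bags cover all of {0, 1, 2, 3, 4, 5, 6}; (ii) for each edge, some bag contains both endpoints; (iii) the bags containing any fixed vertex form a subtree. All hold, so the decomposition is valid with width 3 − 1 = 2.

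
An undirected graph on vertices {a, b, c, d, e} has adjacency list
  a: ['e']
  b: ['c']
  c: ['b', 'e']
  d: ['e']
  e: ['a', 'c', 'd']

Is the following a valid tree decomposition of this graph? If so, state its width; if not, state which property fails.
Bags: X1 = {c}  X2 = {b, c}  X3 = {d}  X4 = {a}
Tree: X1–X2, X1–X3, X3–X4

No — vertex e appears in no bag.

A tree decomposition must satisfy three properties: every vertex lies in some bag; for every edge, both endpoints lie together in some bag; and for every vertex, the bags containing it form a connected subtree. Here vertex e appears in no bag, so the decomposition is invalid.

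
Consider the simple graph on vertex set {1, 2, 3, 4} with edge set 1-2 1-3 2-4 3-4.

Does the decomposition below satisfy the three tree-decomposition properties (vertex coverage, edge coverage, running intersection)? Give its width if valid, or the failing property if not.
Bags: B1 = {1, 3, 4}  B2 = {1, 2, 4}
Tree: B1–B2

Vertex coverage: the bags together contain {1, 2, 3, 4}, the full vertex set. Edge coverage: each edge of G has both endpoints in at least one bag. Running intersection: for every vertex, the bags containing it form a connected subtree. All three properties hold, so this is a valid tree decomposition of width max|bag| − 1 = 2, and hence tw(G) ≤ 2.

Yes; width 2.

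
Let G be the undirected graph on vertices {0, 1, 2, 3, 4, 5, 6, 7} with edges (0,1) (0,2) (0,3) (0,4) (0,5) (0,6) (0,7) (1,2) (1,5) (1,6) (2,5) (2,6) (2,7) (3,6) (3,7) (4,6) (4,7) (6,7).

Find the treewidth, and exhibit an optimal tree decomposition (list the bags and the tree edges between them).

Every bag has size at most 4, so the width is 4 − 1 = 3 and tw(G) ≤ 3. For the lower bound, the 4 vertices {0, 1, 2, 5} are pairwise adjacent, and any tree decomposition puts a clique entirely inside one bag — forcing width ≥ 3. Combining the bounds, tw(G) = 3.

Treewidth 3.
One such decomposition:
Bags: B1 = {0, 2, 6, 7}  B2 = {0, 1, 2, 6}  B3 = {0, 1, 2, 5}  B4 = {0, 3, 6, 7}  B5 = {0, 4, 6, 7}
Tree: B1–B2, B2–B3, B1–B4, B1–B5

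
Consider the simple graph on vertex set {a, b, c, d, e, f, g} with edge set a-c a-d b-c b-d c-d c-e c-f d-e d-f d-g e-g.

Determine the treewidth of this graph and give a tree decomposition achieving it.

The largest bag has 3 vertices, giving width 2; this decomposition certifies tw(G) ≤ 2. On the other hand G contains the 3-clique {d, e, g}. A clique must lie in a single bag of any decomposition, so no decomposition can have width below 2. Combining the bounds, tw(G) = 2.

Treewidth 2.
Bags: B1 = {c, d, e}  B2 = {b, c, d}  B3 = {a, c, d}  B4 = {d, e, g}  B5 = {c, d, f}
Tree: B1–B2, B2–B3, B1–B4, B1–B5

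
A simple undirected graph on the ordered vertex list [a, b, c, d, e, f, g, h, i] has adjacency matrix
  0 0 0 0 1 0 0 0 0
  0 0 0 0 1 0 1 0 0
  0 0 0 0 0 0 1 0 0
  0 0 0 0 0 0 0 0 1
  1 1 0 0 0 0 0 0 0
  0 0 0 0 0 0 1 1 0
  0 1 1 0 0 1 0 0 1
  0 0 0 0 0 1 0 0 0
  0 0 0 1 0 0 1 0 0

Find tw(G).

A width-1 tree decomposition is:
Bags: B1 = {d, i}  B2 = {g, i}  B3 = {f, g}  B4 = {c, g}  B5 = {b, g}  B6 = {f, h}  B7 = {b, e}  B8 = {a, e}
Tree: B1–B2, B2–B3, B2–B4, B3–B5, B3–B6, B5–B7, B7–B8
Each bag holds 2 vertices, so the decomposition has width 1, which upper-bounds the treewidth. Any graph with an edge has treewidth ≥ 1, and G has the edge i–d. Hence tw(G) = 1 exactly.

1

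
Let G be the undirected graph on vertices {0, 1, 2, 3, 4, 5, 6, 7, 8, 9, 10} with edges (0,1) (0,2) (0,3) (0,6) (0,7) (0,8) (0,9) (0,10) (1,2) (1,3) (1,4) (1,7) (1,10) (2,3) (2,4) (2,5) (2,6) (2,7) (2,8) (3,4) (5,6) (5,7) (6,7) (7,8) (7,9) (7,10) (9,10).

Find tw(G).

A width-3 tree decomposition is:
Bags: B1 = {0, 7, 9, 10}  B2 = {0, 1, 7, 10}  B3 = {0, 1, 2, 7}  B4 = {0, 2, 6, 7}  B5 = {0, 2, 7, 8}  B6 = {0, 1, 2, 3}  B7 = {2, 5, 6, 7}  B8 = {1, 2, 3, 4}
Tree: B1–B2, B2–B3, B3–B4, B4–B5, B3–B6, B4–B7, B6–B8
The largest bag has 4 vertices, giving width 3; this decomposition certifies tw(G) ≤ 3. For the lower bound, the 4 vertices {0, 1, 2, 3} are pairwise adjacent, and any tree decomposition puts a clique entirely inside one bag — forcing width ≥ 3. Therefore the treewidth is 3.

3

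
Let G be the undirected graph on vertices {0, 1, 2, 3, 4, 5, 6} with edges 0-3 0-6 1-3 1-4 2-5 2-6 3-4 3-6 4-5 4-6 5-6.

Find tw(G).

A width-2 tree decomposition is:
Bags: B1 = {0, 3, 6}  B2 = {3, 4, 6}  B3 = {1, 3, 4}  B4 = {4, 5, 6}  B5 = {2, 5, 6}
Tree: B1–B2, B2–B3, B2–B4, B4–B5
The largest bag has 3 vertices, giving width 2; this decomposition certifies tw(G) ≤ 2. Conversely, {1, 3, 4} is a clique of size 3, and the vertices of any clique must share a bag in every tree decomposition; so some bag has ≥ 3 vertices and tw(G) ≥ 2. Combining the bounds, tw(G) = 2.

2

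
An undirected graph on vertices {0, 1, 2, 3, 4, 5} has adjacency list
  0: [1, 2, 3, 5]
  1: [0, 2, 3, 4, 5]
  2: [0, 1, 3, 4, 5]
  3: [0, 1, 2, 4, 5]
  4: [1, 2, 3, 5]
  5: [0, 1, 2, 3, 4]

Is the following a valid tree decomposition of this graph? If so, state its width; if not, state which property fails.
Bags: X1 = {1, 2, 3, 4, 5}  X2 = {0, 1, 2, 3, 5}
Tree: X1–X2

Checking the three conditions: (i) the bags cover all of {0, 1, 2, 3, 4, 5}; (ii) for each edge, some bag contains both endpoints; (iii) the bags containing any fixed vertex form a subtree. All hold, so the decomposition is valid with width 5 − 1 = 4.

Yes; width 4.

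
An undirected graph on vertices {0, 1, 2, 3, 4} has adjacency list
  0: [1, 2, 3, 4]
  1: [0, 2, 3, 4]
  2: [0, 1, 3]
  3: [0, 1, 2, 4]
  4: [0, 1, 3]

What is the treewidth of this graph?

3

A width-3 tree decomposition is:
Bags: B1 = {0, 1, 2, 3}  B2 = {0, 1, 3, 4}
Tree: B1–B2
The largest bag has 4 vertices, giving width 3; this decomposition certifies tw(G) ≤ 3. On the other hand G contains the 4-clique {0, 1, 2, 3}. A clique must lie in a single bag of any decomposition, so no decomposition can have width below 3. Therefore the treewidth is 3.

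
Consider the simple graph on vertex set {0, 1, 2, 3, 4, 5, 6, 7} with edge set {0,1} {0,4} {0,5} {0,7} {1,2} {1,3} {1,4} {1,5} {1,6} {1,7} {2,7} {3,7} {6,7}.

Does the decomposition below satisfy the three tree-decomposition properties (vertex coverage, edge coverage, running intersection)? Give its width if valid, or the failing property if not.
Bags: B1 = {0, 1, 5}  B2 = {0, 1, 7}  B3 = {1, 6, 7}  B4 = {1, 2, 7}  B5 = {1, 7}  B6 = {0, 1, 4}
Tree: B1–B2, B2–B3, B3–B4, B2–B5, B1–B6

No — vertex 3 appears in no bag.

A tree decomposition must satisfy three properties: every vertex lies in some bag; for every edge, both endpoints lie together in some bag; and for every vertex, the bags containing it form a connected subtree. Here vertex 3 appears in no bag, so the decomposition is invalid.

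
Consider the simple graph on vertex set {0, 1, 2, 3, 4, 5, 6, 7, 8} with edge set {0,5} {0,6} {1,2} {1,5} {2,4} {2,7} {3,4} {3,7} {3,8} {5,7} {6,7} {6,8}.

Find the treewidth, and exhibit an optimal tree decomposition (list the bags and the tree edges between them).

Every bag has size at most 4, so the width is 4 − 1 = 3 and tw(G) ≤ 3. For the lower bound: the 4 vertex sets {1,2,4}, {3}, {7}, {0,5,6,8} are disjoint, each induces a connected subgraph, and every pair is joined by at least one edge of G. Contracting each set to a single vertex therefore yields K_{4} as a minor, and since treewidth is minor-monotone, tw(G) ≥ tw(K_{4}) = 3. Combining the bounds, tw(G) = 3.

Treewidth 3.
Bags: B1 = {1, 2, 3, 4}  B2 = {1, 2, 3, 7}  B3 = {1, 3, 5, 7}  B4 = {3, 5, 7, 8}  B5 = {5, 6, 7, 8}  B6 = {0, 5, 6, 8}
Tree: B1–B2, B2–B3, B3–B4, B4–B5, B5–B6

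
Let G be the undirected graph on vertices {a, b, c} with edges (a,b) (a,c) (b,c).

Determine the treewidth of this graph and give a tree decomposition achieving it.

Treewidth 2.
One such decomposition:
Bags: B1 = {a, b, c}
Tree: (single bag)

A single bag containing all 3 vertices is trivially a valid decomposition of width 2. For the lower bound, the 3 vertices {a, b, c} are pairwise adjacent, and any tree decomposition puts a clique entirely inside one bag — forcing width ≥ 2. Therefore the treewidth is 2.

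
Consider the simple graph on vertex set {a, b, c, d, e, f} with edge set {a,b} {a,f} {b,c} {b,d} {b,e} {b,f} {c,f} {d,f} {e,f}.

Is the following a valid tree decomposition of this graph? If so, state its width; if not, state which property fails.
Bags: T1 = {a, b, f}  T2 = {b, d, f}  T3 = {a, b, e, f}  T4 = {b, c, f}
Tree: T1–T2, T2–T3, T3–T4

No — bags containing vertex a are not connected in the tree.

A tree decomposition must satisfy three properties: every vertex lies in some bag; for every edge, both endpoints lie together in some bag; and for every vertex, the bags containing it form a connected subtree. Here bags containing vertex a are not connected in the tree, so the decomposition is invalid.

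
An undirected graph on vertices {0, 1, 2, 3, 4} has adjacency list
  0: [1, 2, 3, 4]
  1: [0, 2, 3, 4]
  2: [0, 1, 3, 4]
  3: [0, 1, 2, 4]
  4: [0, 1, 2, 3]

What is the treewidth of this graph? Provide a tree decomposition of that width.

Treewidth 4.
One optimal decomposition is:
Bags: B1 = {0, 1, 2, 3, 4}
Tree: (single bag)

A single bag containing all 5 vertices is trivially a valid decomposition of width 4. Conversely, {0, 1, 2, 3, 4} is a clique of size 5, and the vertices of any clique must share a bag in every tree decomposition; so some bag has ≥ 5 vertices and tw(G) ≥ 4. Combining the bounds, tw(G) = 4.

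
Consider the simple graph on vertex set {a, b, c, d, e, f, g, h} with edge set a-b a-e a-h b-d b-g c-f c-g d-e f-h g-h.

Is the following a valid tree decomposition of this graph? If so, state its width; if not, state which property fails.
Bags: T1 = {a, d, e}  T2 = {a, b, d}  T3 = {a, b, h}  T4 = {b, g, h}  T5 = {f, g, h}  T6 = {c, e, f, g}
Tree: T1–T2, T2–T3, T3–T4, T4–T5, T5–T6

A tree decomposition must satisfy three properties: every vertex lies in some bag; for every edge, both endpoints lie together in some bag; and for every vertex, the bags containing it form a connected subtree. Here bags containing vertex e are not connected in the tree, so the decomposition is invalid.

No — bags containing vertex e are not connected in the tree.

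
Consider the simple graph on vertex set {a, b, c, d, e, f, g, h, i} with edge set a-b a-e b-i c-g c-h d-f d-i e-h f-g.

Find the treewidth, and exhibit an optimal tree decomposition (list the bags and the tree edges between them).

Treewidth 2.
Bags: B1 = {a, b, i}  B2 = {a, d, i}  B3 = {a, d, f}  B4 = {a, f, g}  B5 = {a, c, g}  B6 = {a, c, h}  B7 = {a, e, h}
Tree: B1–B2, B2–B3, B3–B4, B4–B5, B5–B6, B6–B7

The largest bag has 3 vertices, giving width 2; this decomposition certifies tw(G) ≤ 2. For the lower bound, G contains the cycle a–b–i–d–f–g–c–h–e–a, so G is not a forest; only forests have treewidth ≤ 1, hence tw(G) ≥ 2. The upper and lower bounds meet at 2, so that is the treewidth.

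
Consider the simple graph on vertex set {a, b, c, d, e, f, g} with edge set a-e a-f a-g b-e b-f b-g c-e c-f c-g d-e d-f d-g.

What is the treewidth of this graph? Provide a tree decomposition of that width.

Treewidth 3.
One such decomposition:
Bags: B1 = {a, e, f, g}  B2 = {d, e, f, g}  B3 = {b, e, f, g}  B4 = {c, e, f, g}
Tree: B1–B2, B2–B3, B3–B4

Every bag has size at most 4, so the width is 4 − 1 = 3 and tw(G) ≤ 3. For the lower bound: the 4 vertex sets {a,f}, {d,g}, {e}, {b} are disjoint, each induces a connected subgraph, and every pair is joined by at least one edge of G. Contracting each set to a single vertex therefore yields K_{4} as a minor, and since treewidth is minor-monotone, tw(G) ≥ tw(K_{4}) = 3. Hence tw(G) = 3 exactly.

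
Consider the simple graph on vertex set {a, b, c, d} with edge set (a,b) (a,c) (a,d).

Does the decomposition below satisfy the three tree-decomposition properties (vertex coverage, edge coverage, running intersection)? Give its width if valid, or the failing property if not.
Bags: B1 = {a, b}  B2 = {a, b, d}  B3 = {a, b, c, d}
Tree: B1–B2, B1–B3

A tree decomposition must satisfy three properties: every vertex lies in some bag; for every edge, both endpoints lie together in some bag; and for every vertex, the bags containing it form a connected subtree. Here bags containing vertex d are not connected in the tree, so the decomposition is invalid.

No — bags containing vertex d are not connected in the tree.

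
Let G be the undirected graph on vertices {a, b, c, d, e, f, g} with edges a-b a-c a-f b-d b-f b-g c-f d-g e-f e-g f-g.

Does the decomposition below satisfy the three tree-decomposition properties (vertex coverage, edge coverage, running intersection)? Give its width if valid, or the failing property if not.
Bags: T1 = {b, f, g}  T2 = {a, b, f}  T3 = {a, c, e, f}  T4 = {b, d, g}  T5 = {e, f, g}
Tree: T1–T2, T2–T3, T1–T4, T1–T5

A tree decomposition must satisfy three properties: every vertex lies in some bag; for every edge, both endpoints lie together in some bag; and for every vertex, the bags containing it form a connected subtree. Here bags containing vertex e are not connected in the tree, so the decomposition is invalid.

No — bags containing vertex e are not connected in the tree.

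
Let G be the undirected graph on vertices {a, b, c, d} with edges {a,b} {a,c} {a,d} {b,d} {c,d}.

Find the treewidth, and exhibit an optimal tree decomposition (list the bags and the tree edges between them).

Every bag has size at most 3, so the width is 3 − 1 = 2 and tw(G) ≤ 2. For the lower bound, the 3 vertices {a, c, d} are pairwise adjacent, and any tree decomposition puts a clique entirely inside one bag — forcing width ≥ 2. The upper and lower bounds meet at 2, so that is the treewidth.

Treewidth 2.
One such decomposition:
Bags: B1 = {a, c, d}  B2 = {a, b, d}
Tree: B1–B2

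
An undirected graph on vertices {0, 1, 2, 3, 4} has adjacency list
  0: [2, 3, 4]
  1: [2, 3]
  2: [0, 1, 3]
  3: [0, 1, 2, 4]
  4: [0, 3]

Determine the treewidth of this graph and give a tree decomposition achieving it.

Treewidth 2.
Bags: B1 = {0, 2, 3}  B2 = {1, 2, 3}  B3 = {0, 3, 4}
Tree: B1–B2, B1–B3

Each bag holds 3 vertices, so the decomposition has width 2, which upper-bounds the treewidth. On the other hand G contains the 3-clique {0, 2, 3}. A clique must lie in a single bag of any decomposition, so no decomposition can have width below 2. Combining the bounds, tw(G) = 2.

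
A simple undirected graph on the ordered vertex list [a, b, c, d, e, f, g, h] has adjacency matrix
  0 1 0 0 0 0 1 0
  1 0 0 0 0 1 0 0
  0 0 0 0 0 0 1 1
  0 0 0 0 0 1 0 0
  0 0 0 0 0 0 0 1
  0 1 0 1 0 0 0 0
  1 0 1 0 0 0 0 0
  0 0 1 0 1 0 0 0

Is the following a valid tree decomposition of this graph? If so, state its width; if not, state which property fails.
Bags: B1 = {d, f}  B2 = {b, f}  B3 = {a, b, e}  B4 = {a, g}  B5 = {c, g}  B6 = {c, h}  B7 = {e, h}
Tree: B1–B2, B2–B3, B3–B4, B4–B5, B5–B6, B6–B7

A tree decomposition must satisfy three properties: every vertex lies in some bag; for every edge, both endpoints lie together in some bag; and for every vertex, the bags containing it form a connected subtree. Here bags containing vertex e are not connected in the tree, so the decomposition is invalid.

No — bags containing vertex e are not connected in the tree.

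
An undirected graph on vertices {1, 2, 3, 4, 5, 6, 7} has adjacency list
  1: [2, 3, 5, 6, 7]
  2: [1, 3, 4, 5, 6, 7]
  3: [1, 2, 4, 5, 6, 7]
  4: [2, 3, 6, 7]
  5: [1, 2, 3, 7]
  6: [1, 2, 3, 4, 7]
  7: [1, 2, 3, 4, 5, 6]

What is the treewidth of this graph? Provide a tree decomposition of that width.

Each bag holds 5 vertices, so the decomposition has width 4, which upper-bounds the treewidth. On the other hand G contains the 5-clique {1, 2, 3, 5, 7}. A clique must lie in a single bag of any decomposition, so no decomposition can have width below 4. Combining the bounds, tw(G) = 4.

Treewidth 4.
One optimal decomposition is:
Bags: B1 = {1, 2, 3, 5, 7}  B2 = {1, 2, 3, 6, 7}  B3 = {2, 3, 4, 6, 7}
Tree: B1–B2, B2–B3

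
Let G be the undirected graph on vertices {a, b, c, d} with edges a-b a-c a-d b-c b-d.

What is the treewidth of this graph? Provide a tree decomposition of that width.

Every bag has size at most 3, so the width is 3 − 1 = 2 and tw(G) ≤ 2. For the lower bound, the 3 vertices {a, b, d} are pairwise adjacent, and any tree decomposition puts a clique entirely inside one bag — forcing width ≥ 2. Therefore the treewidth is 2.

Treewidth 2.
One optimal decomposition is:
Bags: B1 = {a, b, c}  B2 = {a, b, d}
Tree: B1–B2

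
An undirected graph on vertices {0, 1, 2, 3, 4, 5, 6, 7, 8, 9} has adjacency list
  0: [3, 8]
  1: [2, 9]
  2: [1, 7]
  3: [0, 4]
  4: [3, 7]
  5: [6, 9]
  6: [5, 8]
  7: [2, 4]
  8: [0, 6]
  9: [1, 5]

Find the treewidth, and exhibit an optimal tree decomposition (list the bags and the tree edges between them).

Each bag holds 3 vertices, so the decomposition has width 2, which upper-bounds the treewidth. The edges 0–3–4–7–2–1–9–5–6–8–0 form a cycle, so G is not a tree and its treewidth is at least 2. The upper and lower bounds meet at 2, so that is the treewidth.

Treewidth 2.
One such decomposition:
Bags: B1 = {0, 3, 4}  B2 = {0, 4, 7}  B3 = {0, 2, 7}  B4 = {0, 1, 2}  B5 = {0, 1, 9}  B6 = {0, 5, 9}  B7 = {0, 5, 6}  B8 = {0, 6, 8}
Tree: B1–B2, B2–B3, B3–B4, B4–B5, B5–B6, B6–B7, B7–B8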